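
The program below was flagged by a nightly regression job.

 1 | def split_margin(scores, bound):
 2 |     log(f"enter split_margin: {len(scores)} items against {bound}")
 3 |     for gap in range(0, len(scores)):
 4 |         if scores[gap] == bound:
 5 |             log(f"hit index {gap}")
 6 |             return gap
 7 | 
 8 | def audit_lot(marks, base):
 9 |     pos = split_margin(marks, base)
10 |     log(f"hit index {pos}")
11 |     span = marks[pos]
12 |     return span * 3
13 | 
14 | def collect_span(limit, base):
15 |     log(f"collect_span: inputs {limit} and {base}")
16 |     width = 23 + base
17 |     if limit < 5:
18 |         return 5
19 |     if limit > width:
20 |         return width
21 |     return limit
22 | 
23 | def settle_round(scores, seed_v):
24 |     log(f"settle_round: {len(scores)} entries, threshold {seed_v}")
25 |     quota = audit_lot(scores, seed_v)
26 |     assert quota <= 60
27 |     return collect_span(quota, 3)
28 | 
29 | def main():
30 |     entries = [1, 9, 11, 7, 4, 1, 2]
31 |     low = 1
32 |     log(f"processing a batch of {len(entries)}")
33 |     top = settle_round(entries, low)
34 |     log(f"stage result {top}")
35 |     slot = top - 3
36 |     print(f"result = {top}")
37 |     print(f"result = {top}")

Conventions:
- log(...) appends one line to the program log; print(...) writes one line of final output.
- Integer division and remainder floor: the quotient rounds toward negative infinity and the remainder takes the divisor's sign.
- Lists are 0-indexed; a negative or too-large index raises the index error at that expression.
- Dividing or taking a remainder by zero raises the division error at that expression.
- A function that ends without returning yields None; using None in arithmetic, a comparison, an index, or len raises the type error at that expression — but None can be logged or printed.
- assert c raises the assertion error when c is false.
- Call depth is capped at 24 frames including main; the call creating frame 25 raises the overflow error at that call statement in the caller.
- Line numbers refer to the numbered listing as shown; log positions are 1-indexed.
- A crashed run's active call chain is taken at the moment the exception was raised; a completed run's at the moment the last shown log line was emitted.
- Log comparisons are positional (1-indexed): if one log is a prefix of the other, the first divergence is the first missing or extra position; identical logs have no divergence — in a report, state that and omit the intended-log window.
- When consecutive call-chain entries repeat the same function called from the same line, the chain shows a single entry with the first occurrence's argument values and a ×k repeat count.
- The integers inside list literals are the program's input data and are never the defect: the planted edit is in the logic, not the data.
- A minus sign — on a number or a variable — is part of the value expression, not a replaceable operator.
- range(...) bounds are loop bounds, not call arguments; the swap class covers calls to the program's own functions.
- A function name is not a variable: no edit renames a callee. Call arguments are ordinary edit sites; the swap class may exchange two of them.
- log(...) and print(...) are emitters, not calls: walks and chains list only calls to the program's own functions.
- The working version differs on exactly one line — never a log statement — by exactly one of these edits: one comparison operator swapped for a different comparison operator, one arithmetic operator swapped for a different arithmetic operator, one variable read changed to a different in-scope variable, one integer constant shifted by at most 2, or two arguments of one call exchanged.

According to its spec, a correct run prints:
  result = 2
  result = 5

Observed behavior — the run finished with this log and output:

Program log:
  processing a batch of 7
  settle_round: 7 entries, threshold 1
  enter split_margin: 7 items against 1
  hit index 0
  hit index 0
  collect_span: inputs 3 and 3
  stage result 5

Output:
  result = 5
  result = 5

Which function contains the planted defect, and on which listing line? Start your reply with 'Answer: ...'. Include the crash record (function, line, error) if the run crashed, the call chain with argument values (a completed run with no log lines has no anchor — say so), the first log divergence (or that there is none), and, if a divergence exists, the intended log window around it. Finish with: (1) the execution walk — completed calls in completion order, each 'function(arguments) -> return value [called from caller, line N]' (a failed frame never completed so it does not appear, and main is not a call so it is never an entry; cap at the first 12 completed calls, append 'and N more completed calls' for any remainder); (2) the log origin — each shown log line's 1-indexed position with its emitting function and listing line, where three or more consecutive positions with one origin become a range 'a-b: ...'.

Answer: the defect is in main at line 36.
Key fact: The two runs log identically and part ways only at the printed values.
Call chain: main.
First divergence: none — the logs agree in full.
Execution walk:
  split_margin([1, 9, 11, 7, 4, 1, 2], 1) -> 0  [called from audit_lot, line 9]
  audit_lot([1, 9, 11, 7, 4, 1, 2], 1) -> 3  [called from settle_round, line 25]
  collect_span(3, 3) -> 5  [called from settle_round, line 27]
  settle_round([1, 9, 11, 7, 4, 1, 2], 1) -> 5  [called from main, line 33]
Log line origins:
  1: logged in main at line 32
  2: logged in settle_round at line 24
  3: logged in split_margin at line 2
  4: logged in split_margin at line 5
  5: logged in audit_lot at line 10
  6: logged in collect_span at line 15
  7: logged in main at line 34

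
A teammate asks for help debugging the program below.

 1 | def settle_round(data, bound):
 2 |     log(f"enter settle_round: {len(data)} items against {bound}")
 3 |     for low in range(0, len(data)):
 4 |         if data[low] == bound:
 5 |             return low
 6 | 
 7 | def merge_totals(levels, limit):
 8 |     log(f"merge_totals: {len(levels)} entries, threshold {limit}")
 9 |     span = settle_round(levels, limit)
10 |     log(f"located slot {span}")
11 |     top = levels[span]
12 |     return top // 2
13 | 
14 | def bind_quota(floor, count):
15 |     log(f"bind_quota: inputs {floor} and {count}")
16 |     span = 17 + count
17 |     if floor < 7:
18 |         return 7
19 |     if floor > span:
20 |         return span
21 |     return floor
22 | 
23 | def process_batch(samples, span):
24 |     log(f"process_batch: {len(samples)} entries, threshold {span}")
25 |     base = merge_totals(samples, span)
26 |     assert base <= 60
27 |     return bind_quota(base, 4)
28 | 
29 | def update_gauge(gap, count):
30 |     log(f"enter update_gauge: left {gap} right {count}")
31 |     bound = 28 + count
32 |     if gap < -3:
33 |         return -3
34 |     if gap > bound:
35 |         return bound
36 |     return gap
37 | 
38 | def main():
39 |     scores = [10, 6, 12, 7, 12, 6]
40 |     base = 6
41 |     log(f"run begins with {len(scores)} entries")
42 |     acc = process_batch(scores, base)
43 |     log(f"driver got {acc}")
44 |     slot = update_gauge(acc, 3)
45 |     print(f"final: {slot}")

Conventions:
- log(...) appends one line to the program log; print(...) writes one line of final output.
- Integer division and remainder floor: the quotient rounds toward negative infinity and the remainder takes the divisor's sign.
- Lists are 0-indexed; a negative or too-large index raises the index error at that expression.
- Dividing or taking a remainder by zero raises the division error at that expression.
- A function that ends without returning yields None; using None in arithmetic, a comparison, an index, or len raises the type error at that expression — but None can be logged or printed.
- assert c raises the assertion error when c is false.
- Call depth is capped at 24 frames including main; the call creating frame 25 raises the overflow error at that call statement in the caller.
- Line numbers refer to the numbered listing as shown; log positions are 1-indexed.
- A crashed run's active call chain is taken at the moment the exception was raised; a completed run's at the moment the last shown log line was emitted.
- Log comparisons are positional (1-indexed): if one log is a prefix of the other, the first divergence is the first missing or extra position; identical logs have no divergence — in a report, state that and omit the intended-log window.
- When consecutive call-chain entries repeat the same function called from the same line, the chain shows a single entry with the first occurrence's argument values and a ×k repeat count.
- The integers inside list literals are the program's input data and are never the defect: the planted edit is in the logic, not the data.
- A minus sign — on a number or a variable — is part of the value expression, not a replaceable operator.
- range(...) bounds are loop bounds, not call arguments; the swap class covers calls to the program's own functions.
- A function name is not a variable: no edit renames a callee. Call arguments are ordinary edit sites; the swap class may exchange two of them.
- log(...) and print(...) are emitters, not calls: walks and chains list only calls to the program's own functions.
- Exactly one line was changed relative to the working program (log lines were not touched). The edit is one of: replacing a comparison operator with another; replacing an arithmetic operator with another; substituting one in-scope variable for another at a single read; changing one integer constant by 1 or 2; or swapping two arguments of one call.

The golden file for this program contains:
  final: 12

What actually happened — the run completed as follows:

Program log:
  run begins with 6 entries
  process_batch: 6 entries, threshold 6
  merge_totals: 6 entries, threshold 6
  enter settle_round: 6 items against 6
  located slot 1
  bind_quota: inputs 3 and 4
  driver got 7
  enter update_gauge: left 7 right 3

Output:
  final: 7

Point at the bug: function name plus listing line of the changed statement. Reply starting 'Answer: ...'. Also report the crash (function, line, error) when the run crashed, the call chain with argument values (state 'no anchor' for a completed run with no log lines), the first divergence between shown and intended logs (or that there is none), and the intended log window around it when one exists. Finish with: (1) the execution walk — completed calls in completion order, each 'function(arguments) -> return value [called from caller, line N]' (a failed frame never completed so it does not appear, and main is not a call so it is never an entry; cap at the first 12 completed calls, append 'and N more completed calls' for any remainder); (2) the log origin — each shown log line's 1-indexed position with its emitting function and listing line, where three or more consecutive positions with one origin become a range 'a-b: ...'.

Answer: the defect is in merge_totals at line 12.
Key fact: The log first diverges at position 6: the faulty run prints 'bind_quota: inputs 3 and 4' where the working version prints 'bind_quota: inputs 12 and 4'.
Call chain: main -> update_gauge(7, 3) (called at line 44).
First divergence: position 6 — shown 'bind_quota: inputs 3 and 4', intended 'bind_quota: inputs 12 and 4'.
Intended log window:
  4: enter settle_round: 6 items against 6
  5: located slot 1
  6: bind_quota: inputs 12 and 4
  7: driver got 12
Execution walk:
  settle_round([10, 6, 12, 7, 12, 6], 6) -> 1  [called from merge_totals, line 9]
  merge_totals([10, 6, 12, 7, 12, 6], 6) -> 3  [called from process_batch, line 25]
  bind_quota(3, 4) -> 7  [called from process_batch, line 27]
  process_batch([10, 6, 12, 7, 12, 6], 6) -> 7  [called from main, line 42]
  update_gauge(7, 3) -> 7  [called from main, line 44]
Log origin:
  1 — main, line 41
  2 — process_batch, line 24
  3 — merge_totals, line 8
  4 — settle_round, line 2
  5 — merge_totals, line 10
  6 — bind_quota, line 15
  7 — main, line 43
  8 — update_gauge, line 30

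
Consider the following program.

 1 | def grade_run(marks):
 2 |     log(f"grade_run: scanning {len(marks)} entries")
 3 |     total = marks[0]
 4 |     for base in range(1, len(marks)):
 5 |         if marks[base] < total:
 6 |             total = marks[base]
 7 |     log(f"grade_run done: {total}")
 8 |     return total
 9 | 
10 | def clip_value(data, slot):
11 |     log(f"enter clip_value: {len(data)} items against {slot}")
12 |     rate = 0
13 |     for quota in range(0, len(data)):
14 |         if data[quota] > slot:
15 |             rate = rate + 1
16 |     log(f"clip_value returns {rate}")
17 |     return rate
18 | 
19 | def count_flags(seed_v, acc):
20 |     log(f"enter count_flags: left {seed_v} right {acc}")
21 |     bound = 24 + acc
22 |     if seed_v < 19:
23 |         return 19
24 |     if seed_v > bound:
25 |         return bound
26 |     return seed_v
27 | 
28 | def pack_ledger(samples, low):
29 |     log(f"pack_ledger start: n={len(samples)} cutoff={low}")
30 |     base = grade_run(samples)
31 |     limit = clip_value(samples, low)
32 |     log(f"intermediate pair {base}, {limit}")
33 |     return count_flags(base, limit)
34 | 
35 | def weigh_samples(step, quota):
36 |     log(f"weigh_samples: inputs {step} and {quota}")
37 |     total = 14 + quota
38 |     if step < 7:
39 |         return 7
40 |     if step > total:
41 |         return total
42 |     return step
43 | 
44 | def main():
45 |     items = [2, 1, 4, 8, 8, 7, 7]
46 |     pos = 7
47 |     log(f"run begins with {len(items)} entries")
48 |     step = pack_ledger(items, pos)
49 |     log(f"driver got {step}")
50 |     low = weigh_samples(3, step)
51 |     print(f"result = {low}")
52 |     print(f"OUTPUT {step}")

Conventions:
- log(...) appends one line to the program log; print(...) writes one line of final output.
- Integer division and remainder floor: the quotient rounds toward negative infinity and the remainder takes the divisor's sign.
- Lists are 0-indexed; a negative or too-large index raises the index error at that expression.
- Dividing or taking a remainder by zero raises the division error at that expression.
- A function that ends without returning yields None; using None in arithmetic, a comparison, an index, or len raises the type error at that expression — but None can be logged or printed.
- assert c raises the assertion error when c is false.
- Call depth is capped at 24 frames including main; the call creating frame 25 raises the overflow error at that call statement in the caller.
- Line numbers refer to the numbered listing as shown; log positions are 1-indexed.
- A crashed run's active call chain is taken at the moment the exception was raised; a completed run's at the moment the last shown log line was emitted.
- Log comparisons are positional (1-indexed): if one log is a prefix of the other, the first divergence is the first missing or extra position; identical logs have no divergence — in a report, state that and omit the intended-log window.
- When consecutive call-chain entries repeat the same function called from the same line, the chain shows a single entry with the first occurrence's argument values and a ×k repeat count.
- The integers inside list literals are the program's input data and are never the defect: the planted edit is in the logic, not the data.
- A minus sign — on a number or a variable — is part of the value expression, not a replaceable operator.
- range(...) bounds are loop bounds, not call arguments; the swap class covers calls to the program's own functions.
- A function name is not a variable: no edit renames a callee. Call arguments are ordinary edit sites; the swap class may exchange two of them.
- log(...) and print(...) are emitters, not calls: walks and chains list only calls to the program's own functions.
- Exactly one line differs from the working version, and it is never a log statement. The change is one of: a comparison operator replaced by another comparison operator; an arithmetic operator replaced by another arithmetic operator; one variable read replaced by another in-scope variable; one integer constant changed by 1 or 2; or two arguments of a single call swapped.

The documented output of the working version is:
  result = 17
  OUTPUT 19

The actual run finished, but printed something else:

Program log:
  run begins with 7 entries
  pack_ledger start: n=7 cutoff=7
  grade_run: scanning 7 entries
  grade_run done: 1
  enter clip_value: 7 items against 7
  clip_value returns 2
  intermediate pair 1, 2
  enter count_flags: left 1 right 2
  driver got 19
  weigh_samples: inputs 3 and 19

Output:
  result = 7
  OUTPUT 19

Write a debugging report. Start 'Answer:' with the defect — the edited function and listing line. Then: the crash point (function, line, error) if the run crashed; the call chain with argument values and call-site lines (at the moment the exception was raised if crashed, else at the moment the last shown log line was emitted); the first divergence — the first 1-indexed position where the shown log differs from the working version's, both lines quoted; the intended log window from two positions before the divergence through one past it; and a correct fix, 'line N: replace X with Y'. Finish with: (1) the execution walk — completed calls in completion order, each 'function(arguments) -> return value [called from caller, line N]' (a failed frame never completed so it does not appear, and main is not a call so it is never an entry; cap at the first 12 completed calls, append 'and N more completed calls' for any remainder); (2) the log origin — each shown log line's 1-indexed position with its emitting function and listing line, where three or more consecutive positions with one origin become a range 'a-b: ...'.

Answer: the defect is in main at line 50.
The tell: Everything matches until log position 10, which reads 'weigh_samples: inputs 3 and 19' in place of 'weigh_samples: inputs 19 and 3'.
Call chain: main -> weigh_samples(3, 19) (called at line 50).
First divergence: position 10 — shown 'weigh_samples: inputs 3 and 19', intended 'weigh_samples: inputs 19 and 3'.
Intended log window:
  8: enter count_flags: left 1 right 2
  9: driver got 19
  10: weigh_samples: inputs 19 and 3
Execution walk:
  grade_run([2, 1, 4, 8, 8, 7, 7]) -> 1  [called from pack_ledger, line 30]
  clip_value([2, 1, 4, 8, 8, 7, 7], 7) -> 2  [called from pack_ledger, line 31]
  count_flags(1, 2) -> 19  [called from pack_ledger, line 33]
  pack_ledger([2, 1, 4, 8, 8, 7, 7], 7) -> 19  [called from main, line 48]
  weigh_samples(3, 19) -> 7  [called from main, line 50]
Log line origins:
  1: emitted by main (line 47)
  2: emitted by pack_ledger (line 29)
  3: emitted by grade_run (line 2)
  4: emitted by grade_run (line 7)
  5: emitted by clip_value (line 11)
  6: emitted by clip_value (line 16)
  7: emitted by pack_ledger (line 32)
  8: emitted by count_flags (line 20)
  9: emitted by main (line 49)
  10: emitted by weigh_samples (line 36)
A correct fix: line 50: replace `weigh_samples(3, step)` with `weigh_samples(step, 3)`.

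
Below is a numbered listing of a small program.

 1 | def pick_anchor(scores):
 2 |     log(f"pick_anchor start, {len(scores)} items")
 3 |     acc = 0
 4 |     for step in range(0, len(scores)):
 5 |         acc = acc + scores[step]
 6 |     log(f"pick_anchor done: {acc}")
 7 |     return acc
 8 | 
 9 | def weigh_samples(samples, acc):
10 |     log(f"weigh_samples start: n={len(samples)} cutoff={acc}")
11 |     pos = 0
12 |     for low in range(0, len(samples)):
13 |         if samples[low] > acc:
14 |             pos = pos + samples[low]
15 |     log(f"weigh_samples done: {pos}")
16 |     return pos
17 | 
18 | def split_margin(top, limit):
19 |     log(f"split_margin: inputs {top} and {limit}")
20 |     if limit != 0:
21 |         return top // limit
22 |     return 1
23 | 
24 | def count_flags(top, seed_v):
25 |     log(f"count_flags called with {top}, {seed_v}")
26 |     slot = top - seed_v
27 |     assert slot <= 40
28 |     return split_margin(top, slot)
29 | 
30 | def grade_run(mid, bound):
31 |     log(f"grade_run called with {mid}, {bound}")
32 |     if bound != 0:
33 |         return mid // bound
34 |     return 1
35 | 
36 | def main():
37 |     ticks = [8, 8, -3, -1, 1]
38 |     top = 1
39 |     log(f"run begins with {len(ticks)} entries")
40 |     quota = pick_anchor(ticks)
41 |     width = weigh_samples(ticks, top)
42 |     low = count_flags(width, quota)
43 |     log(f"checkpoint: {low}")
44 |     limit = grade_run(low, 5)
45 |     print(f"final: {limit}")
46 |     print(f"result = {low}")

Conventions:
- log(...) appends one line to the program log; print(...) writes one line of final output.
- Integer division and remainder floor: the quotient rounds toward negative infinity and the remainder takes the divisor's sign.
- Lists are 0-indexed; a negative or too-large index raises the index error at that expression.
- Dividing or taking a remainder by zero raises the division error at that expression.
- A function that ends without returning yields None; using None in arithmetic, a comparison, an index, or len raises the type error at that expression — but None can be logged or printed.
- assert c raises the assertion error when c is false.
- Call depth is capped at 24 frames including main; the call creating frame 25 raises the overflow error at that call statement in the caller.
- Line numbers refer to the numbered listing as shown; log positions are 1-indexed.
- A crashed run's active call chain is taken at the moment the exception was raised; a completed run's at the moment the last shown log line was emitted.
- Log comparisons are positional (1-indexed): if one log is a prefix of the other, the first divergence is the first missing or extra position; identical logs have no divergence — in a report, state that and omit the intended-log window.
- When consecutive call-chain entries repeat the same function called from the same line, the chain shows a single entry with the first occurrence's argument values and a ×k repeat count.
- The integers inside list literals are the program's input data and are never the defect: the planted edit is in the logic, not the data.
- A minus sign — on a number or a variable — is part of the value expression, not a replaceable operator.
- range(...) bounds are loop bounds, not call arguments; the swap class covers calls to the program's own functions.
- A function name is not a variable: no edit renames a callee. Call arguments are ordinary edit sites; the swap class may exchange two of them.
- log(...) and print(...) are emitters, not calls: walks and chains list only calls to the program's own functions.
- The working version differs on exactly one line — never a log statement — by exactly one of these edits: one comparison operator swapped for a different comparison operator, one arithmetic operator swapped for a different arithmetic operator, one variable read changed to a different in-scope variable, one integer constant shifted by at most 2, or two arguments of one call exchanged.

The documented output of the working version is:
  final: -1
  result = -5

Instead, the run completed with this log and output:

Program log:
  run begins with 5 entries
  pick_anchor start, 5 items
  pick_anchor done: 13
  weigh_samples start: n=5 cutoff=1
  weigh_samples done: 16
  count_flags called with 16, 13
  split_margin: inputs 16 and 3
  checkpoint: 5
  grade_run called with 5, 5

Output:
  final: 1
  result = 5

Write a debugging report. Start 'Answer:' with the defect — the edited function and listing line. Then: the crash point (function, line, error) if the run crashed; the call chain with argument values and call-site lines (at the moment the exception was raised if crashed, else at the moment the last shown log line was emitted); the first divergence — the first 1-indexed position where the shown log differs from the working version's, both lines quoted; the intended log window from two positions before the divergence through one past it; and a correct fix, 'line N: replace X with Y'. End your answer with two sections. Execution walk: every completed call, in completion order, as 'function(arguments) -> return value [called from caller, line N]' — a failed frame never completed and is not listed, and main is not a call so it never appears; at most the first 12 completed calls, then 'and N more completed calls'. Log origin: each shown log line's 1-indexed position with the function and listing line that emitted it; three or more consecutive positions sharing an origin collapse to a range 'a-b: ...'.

Answer: the defect is in main at line 42.
The tell: Everything matches until log position 6, which reads 'count_flags called with 16, 13' in place of 'count_flags called with 13, 16'.
Call chain: main -> grade_run(5, 5) (called at line 44).
First divergence: position 6 — the shown line 'count_flags called with 16, 13' should read 'count_flags called with 13, 16'.
Intended log window:
  4: weigh_samples start: n=5 cutoff=1
  5: weigh_samples done: 16
  6: count_flags called with 13, 16
  7: split_margin: inputs 13 and -3
Execution walk:
  pick_anchor([8, 8, -3, -1, 1]) -> 13  [called from main, line 40]
  weigh_samples([8, 8, -3, -1, 1], 1) -> 16  [called from main, line 41]
  split_margin(16, 3) -> 5  [called from count_flags, line 28]
  count_flags(16, 13) -> 5  [called from main, line 42]
  grade_run(5, 5) -> 1  [called from main, line 44]
Origin of each log line:
  1: from main, line 39
  2: from pick_anchor, line 2
  3: from pick_anchor, line 6
  4: from weigh_samples, line 10
  5: from weigh_samples, line 15
  6: from count_flags, line 25
  7: from split_margin, line 19
  8: from main, line 43
  9: from grade_run, line 31
A correct fix: line 42: replace `count_flags(width, quota)` with `count_flags(quota, width)`.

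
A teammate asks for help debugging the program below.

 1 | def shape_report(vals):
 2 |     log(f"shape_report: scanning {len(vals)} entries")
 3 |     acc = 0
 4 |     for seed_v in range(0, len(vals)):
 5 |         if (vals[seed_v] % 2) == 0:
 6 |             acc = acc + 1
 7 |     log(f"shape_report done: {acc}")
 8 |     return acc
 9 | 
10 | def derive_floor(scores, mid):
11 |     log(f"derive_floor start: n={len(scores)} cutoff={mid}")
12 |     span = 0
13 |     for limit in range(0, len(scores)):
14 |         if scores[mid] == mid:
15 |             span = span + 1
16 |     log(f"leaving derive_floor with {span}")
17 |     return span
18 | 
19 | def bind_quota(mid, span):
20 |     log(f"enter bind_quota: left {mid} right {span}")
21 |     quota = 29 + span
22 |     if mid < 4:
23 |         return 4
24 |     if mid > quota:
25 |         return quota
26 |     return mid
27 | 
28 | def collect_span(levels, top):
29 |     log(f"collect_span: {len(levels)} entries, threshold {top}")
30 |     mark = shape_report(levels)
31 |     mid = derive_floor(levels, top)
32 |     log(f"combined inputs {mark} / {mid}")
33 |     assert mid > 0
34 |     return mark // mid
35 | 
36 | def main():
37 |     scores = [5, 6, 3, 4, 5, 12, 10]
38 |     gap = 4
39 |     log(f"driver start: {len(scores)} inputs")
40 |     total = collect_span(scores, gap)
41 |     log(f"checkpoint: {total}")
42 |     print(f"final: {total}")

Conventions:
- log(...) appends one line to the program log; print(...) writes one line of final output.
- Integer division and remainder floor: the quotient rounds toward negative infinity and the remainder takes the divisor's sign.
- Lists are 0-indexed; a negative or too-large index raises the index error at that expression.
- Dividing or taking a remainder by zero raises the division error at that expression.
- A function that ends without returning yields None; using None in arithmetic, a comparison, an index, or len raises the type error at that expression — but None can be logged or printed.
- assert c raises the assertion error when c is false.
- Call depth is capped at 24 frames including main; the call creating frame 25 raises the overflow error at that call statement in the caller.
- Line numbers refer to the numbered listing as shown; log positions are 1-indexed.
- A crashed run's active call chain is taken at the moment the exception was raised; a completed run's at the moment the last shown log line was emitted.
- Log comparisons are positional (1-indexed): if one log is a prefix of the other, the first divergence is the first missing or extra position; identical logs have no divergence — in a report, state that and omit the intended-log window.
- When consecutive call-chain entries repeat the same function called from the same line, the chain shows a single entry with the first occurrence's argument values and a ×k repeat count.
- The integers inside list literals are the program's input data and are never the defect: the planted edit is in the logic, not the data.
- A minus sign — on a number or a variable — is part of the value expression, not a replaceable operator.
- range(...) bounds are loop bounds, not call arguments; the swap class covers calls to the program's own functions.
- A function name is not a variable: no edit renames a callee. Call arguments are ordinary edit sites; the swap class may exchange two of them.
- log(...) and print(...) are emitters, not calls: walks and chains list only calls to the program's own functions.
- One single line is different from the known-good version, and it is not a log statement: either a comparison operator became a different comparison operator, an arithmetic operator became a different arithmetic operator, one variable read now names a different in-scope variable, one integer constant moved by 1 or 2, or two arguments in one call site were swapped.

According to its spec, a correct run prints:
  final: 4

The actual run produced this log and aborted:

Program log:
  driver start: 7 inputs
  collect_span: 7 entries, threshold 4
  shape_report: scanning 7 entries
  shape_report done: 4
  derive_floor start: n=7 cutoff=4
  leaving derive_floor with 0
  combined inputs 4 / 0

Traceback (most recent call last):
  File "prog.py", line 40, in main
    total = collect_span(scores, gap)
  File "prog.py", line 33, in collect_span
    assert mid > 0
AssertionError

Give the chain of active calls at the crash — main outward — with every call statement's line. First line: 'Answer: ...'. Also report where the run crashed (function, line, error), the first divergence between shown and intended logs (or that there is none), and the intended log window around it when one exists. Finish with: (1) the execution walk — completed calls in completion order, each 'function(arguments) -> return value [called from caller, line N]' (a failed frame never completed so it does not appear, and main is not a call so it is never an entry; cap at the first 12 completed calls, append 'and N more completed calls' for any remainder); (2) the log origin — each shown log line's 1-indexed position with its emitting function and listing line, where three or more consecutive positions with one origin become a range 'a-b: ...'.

Answer: main -> collect_span (called at line 40).
Key fact: Position 6 is the first bad log line: 'leaving derive_floor with 0' should read 'leaving derive_floor with 1'.
Crash: collect_span, line 33, AssertionError.
First divergence: at position 6 the run shows 'leaving derive_floor with 0' where the working version logs 'leaving derive_floor with 1'.
Intended log window:
  4: shape_report done: 4
  5: derive_floor start: n=7 cutoff=4
  6: leaving derive_floor with 1
  7: combined inputs 4 / 1
Execution walk:
  shape_report([5, 6, 3, 4, 5, 12, 10]) -> 4  [called from collect_span, line 30]
  derive_floor([5, 6, 3, 4, 5, 12, 10], 4) -> 0  [called from collect_span, line 31]
Log origin:
  1 — main, line 39
  2 — collect_span, line 29
  3 — shape_report, line 2
  4 — shape_report, line 7
  5 — derive_floor, line 11
  6 — derive_floor, line 16
  7 — collect_span, line 32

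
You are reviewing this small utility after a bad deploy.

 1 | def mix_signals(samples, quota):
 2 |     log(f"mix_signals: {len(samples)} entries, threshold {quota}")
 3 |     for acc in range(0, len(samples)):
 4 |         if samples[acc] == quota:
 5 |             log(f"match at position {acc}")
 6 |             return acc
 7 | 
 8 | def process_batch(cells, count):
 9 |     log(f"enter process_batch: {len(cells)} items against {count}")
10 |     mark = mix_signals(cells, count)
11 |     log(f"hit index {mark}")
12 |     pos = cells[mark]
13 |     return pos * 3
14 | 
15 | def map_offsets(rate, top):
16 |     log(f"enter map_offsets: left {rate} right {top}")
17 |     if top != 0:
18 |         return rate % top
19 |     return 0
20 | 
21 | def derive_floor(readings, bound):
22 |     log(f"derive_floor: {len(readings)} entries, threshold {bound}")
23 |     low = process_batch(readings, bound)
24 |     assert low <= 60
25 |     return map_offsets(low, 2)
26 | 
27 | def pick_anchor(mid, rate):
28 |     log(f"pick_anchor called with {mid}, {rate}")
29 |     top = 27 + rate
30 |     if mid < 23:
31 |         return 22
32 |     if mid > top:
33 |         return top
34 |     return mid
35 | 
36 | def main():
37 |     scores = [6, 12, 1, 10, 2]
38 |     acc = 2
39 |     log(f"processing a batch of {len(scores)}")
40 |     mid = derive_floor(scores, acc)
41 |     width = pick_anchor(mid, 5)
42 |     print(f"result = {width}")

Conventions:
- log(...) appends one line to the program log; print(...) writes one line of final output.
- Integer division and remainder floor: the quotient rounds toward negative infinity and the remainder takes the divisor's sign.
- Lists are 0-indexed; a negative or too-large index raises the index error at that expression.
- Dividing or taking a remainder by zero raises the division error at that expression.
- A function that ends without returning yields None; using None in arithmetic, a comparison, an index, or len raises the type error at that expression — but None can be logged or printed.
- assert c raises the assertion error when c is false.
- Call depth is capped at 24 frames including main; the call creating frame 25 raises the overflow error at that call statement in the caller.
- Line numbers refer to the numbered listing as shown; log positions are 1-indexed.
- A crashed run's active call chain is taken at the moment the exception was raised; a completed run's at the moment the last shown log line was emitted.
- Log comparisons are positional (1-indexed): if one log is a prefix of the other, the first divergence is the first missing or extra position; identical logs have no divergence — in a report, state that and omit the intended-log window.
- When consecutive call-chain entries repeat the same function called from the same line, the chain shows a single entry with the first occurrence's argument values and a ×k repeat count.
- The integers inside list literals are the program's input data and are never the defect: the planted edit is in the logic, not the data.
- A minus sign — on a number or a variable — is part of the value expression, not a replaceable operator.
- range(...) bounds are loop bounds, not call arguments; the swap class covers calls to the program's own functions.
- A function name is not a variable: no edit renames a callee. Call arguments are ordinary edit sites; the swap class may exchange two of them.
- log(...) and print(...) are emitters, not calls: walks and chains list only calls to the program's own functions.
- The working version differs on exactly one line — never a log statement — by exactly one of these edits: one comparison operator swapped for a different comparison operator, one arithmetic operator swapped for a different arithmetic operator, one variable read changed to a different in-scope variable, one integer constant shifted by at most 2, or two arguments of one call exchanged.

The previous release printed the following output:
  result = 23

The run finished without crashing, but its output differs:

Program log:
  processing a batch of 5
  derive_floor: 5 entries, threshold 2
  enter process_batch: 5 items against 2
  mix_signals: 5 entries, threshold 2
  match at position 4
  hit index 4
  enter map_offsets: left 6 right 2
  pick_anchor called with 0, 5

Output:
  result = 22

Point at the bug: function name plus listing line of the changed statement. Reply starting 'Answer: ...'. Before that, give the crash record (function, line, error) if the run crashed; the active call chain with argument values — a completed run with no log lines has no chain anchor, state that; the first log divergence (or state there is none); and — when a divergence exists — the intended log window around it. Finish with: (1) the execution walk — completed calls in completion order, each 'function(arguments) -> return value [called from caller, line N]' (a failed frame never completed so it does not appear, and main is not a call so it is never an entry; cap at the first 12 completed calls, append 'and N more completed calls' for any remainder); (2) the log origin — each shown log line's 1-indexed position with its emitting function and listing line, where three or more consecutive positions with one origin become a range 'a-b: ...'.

Answer: the defect is in pick_anchor at line 31.
Key observation: Log streams are identical — the defect surfaces only in the printed output.
Call chain: main -> pick_anchor(0, 5) (called at line 41).
First divergence: none; the two logs match at every position.
Execution walk:
  mix_signals([6, 12, 1, 10, 2], 2) -> 4  [called from process_batch, line 10]
  process_batch([6, 12, 1, 10, 2], 2) -> 6  [called from derive_floor, line 23]
  map_offsets(6, 2) -> 0  [called from derive_floor, line 25]
  derive_floor([6, 12, 1, 10, 2], 2) -> 0  [called from main, line 40]
  pick_anchor(0, 5) -> 22  [called from main, line 41]
Origin of each log line:
  1: emitted by main (line 39)
  2: emitted by derive_floor (line 22)
  3: emitted by process_batch (line 9)
  4: emitted by mix_signals (line 2)
  5: emitted by mix_signals (line 5)
  6: emitted by process_batch (line 11)
  7: emitted by map_offsets (line 16)
  8: emitted by pick_anchor (line 28)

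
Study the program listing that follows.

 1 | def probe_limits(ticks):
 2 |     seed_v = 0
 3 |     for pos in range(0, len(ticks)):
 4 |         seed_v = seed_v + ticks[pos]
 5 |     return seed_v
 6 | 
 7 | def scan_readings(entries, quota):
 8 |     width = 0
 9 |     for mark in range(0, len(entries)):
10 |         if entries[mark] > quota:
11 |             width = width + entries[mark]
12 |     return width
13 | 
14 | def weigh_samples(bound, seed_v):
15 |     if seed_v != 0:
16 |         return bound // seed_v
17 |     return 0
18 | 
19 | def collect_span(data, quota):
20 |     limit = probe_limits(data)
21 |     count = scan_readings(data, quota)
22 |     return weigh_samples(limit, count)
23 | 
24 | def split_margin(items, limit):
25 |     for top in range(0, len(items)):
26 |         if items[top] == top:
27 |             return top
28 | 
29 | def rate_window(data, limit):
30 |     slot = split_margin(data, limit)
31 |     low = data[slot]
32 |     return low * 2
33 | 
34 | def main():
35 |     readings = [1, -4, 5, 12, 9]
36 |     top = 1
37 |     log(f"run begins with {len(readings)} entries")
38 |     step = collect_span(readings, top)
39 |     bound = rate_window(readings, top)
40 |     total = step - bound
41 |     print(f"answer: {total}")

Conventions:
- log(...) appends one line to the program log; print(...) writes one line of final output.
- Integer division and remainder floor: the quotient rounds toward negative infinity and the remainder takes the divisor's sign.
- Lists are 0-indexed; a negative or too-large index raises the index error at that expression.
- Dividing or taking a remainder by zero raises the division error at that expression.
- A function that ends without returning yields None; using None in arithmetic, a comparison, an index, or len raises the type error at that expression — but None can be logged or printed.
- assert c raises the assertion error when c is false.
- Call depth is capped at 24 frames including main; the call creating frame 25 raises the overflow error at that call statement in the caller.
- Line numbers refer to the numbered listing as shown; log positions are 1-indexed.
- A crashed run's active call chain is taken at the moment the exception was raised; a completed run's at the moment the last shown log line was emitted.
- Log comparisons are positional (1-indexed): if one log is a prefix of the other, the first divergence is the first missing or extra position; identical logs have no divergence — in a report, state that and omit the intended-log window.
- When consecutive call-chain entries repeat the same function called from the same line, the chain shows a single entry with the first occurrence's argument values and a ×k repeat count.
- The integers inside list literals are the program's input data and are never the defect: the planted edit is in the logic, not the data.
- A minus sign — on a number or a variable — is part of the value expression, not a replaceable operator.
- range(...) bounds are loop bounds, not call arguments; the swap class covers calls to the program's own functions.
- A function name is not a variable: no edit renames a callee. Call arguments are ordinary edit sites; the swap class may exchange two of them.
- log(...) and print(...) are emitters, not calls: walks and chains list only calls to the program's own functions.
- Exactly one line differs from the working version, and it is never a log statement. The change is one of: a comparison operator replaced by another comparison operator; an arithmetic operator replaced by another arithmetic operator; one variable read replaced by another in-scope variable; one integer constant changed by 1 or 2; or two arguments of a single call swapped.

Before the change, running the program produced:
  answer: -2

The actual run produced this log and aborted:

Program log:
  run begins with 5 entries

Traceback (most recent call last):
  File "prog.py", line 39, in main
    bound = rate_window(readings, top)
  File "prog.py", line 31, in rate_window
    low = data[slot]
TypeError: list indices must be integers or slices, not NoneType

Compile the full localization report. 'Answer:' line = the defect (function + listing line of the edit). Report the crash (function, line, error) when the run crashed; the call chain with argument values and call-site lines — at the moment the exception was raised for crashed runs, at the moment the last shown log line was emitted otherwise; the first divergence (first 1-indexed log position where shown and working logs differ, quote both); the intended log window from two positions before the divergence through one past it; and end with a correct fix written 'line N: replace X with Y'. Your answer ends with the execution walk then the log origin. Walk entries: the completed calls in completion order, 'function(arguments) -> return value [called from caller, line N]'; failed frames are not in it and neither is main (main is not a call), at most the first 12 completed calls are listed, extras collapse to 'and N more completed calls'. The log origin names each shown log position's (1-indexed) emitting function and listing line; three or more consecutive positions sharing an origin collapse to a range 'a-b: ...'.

Answer: the defect is in split_margin at line 26.
Key fact: No log line differs; the crash is the first visible symptom.
Crash: rate_window, line 31, TypeError.
Call chain: main -> rate_window([1, -4, 5, 12, 9], 1) (called at line 39).
First divergence: none — the logs agree in full.
Execution walk:
  probe_limits([1, -4, 5, 12, 9]) -> 23  [called from collect_span, line 20]
  scan_readings([1, -4, 5, 12, 9], 1) -> 26  [called from collect_span, line 21]
  weigh_samples(23, 26) -> 0  [called from collect_span, line 22]
  collect_span([1, -4, 5, 12, 9], 1) -> 0  [called from main, line 38]
  split_margin([1, -4, 5, 12, 9], 1) -> None  [called from rate_window, line 30]
Log origins:
  1: emitted by main (line 37)
A correct fix: line 26: replace `items[top] == top` with `items[top] == limit`.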